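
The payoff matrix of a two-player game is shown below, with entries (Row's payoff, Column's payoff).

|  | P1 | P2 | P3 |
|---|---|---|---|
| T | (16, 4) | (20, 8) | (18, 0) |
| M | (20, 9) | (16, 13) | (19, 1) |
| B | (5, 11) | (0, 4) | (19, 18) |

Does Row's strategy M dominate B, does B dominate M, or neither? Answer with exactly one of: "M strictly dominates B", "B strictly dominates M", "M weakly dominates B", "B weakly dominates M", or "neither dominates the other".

M weakly dominates B

M's payoffs vs B's, by Column's action — P1: 20>5, P2: 16>0, P3: 19=19.
M is at least as good everywhere and strictly better somewhere (tied only at P3), so M weakly but not strictly dominates B.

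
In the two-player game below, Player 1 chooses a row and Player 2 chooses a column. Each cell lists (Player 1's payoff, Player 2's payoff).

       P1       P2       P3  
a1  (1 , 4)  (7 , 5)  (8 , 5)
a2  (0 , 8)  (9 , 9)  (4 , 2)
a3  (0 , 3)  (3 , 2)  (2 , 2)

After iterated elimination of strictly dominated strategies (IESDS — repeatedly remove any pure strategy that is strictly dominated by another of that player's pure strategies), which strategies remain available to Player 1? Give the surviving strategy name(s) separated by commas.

Player 1's strategy a3 is strictly dominated by a1 (P1: 1>0, P2: 7>3, P3: 8>2) and is removed.
Column P1 is eliminated: P2 beats it against every remaining row (a1: 5>4, a2: 9>8).
Among the remaining strategies, none is strictly dominated by another pure strategy of the same player, so the elimination stops.
Surviving strategies — Player 1: {a1, a2}; Player 2: {P2, P3}.

a1, a2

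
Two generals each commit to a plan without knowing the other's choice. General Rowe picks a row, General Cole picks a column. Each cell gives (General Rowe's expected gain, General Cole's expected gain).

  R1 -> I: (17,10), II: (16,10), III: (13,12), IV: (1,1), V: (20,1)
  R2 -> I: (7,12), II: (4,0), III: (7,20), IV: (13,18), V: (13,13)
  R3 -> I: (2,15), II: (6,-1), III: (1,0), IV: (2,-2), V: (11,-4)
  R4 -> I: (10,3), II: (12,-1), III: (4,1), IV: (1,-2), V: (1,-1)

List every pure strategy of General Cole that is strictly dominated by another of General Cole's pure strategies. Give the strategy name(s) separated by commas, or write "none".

I: no other strategy beats it everywhere (II at R1 (10=10); III at R3 (15>0); IV at R1 (10>1); V at R1 (10>1)).
II: dominated, since III does at least as well everywhere (R1: 12>10, R2: 20>0, R3: 0>-1, R4: 1>-1).
Nothing dominates III: I at R1 (12>10); II at R1 (12>10); IV at R1 (12>1); V at R1 (12>1).
IV is strictly dominated by III (R1: 12>1, R2: 20>18, R3: 0>-2, R4: 1>-2).
V is strictly dominated by III (R1: 12>1, R2: 20>13, R3: 0>-4, R4: 1>-1).

II, IV, V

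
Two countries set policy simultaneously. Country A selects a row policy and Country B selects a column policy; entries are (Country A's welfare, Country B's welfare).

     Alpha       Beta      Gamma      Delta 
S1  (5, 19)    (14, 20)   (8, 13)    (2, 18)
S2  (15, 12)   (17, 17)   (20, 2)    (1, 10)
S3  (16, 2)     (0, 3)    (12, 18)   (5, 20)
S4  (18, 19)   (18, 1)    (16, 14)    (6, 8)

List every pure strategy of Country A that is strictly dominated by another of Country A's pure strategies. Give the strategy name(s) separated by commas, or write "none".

S1: dominated, since S4 does at least as well everywhere (Alpha: 18>5, Beta: 18>14, Gamma: 16>8, Delta: 6>2).
S2 is not dominated — it holds its own against S1 at Alpha (15>5); S3 at Beta (17>0); S4 at Gamma (20>16).
S4 strictly dominates S3 — Alpha: 18>16, Beta: 18>0, Gamma: 16>12, Delta: 6>5.
S4 is not dominated — it holds its own against S1 at Alpha (18>5); S2 at Alpha (18>15); S3 at Alpha (18>16).

S1, S3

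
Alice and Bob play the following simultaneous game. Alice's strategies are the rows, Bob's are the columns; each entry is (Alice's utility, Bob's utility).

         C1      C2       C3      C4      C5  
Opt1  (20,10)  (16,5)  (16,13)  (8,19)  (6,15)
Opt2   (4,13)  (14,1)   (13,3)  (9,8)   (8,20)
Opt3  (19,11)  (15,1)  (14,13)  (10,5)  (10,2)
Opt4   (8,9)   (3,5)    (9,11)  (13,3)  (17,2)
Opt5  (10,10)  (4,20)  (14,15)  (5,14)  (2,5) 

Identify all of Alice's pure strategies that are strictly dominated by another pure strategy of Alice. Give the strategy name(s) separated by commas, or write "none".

Opt1: no other strategy beats it everywhere (Opt2 at C1 (20>4); Opt3 at C1 (20>19); Opt4 at C1 (20>8); Opt5 at C1 (20>10)).
Opt2 is strictly dominated by Opt3 (C1: 19>4, C2: 15>14, C3: 14>13, C4: 10>9, C5: 10>8).
Opt3: no other strategy beats it everywhere (Opt1 at C4 (10>8); Opt2 at C1 (19>4); Opt4 at C1 (19>8); Opt5 at C1 (19>10)).
Opt4: no other strategy beats it everywhere (Opt1 at C4 (13>8); Opt2 at C1 (8>4); Opt3 at C4 (13>10); Opt5 at C4 (13>5)).
Opt5 is strictly dominated by Opt1 (C1: 20>10, C2: 16>4, C3: 16>14, C4: 8>5, C5: 6>2).

Opt2, Opt5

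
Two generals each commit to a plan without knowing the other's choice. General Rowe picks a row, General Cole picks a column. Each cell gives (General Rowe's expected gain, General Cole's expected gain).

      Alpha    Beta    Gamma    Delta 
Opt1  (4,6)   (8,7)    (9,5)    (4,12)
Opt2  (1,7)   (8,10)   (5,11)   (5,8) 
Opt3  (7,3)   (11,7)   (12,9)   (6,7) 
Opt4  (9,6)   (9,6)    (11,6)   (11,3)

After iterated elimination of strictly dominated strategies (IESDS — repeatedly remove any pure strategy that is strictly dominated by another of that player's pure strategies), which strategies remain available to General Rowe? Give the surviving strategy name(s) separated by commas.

Opt3, Opt4

For General Rowe, Opt3 strictly dominates Opt1 on the remaining columns (Alpha: 7>4, Beta: 11>8, Gamma: 12>9, Delta: 6>4); eliminate Opt1.
General Rowe's strategy Opt2 is strictly dominated by Opt3 (Alpha: 7>1, Beta: 11>8, Gamma: 12>5, Delta: 6>5) and is removed.
Column Delta is eliminated: Gamma beats it against every remaining row (Opt3: 9>7, Opt4: 6>3).
Among the remaining strategies, none is strictly dominated by another pure strategy of the same player, so the elimination stops.
Surviving strategies — General Rowe: {Opt3, Opt4}; General Cole: {Alpha, Beta, Gamma}.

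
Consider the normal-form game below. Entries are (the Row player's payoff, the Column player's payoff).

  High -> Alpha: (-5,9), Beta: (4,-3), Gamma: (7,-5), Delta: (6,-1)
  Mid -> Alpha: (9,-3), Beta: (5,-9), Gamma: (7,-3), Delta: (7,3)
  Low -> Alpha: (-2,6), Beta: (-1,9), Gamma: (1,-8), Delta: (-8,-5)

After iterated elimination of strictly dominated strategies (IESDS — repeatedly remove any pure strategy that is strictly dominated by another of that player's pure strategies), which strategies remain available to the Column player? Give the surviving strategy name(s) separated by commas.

The Row player's strategy Low is strictly dominated by Mid (Alpha: 9>-2, Beta: 5>-1, Gamma: 7>1, Delta: 7>-8) and is removed.
The Column player's strategy Beta is strictly dominated by Alpha (High: 9>-3, Mid: -3>-9) and is removed.
The Column player's strategy Gamma is strictly dominated by Delta (High: -1>-5, Mid: 3>-3) and is removed.
Row High is eliminated: Mid beats it against every remaining column (Alpha: 9>-5, Delta: 7>6).
The Column player's strategy Alpha is strictly dominated by Delta (Mid: 3>-3) and is removed.
Among the remaining strategies, none is strictly dominated by another pure strategy of the same player, so the elimination stops.
Surviving strategies — the Row player: {Mid}; the Column player: {Delta}.

Delta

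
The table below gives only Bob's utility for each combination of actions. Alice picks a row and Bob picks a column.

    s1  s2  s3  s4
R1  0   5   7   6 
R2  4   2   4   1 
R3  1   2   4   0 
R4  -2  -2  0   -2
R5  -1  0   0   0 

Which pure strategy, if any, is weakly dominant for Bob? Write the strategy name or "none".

s3 vs s1: R1: 7>0, R2: 4=4, R3: 4>1, R4: 0>-2, R5: 0>-1.
s3 vs s2: R1: 7>5, R2: 4>2, R3: 4>2, R4: 0>-2, R5: 0=0.
s3 vs s4: R1: 7>6, R2: 4>1, R3: 4>0, R4: 0>-2, R5: 0=0.
s3 is at least as good as every other strategy against every opponent action, so it is weakly dominant.

s3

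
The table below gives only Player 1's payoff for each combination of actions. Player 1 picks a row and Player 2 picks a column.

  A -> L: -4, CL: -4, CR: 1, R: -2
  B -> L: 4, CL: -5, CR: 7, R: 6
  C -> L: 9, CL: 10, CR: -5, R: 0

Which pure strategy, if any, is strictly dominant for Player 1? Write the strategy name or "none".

A fails to dominate B at L (-4<4).
B fails to dominate A at CL (-5<-4).
C fails to dominate A at CR (-5<1).
No single strategy dominates all the others.

none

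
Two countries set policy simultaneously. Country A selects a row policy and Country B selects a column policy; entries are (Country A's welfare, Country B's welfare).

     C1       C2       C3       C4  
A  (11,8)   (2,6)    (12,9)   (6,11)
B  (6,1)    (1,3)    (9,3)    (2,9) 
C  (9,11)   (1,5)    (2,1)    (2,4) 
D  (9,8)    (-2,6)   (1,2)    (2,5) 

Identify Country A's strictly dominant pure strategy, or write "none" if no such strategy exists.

A

A vs B: C1: 11>6, C2: 2>1, C3: 12>9, C4: 6>2.
A vs C: C1: 11>9, C2: 2>1, C3: 12>2, C4: 6>2.
A vs D: C1: 11>9, C2: 2>-2, C3: 12>1, C4: 6>2.
A strictly beats every other strategy against every opponent action, so it is strictly dominant.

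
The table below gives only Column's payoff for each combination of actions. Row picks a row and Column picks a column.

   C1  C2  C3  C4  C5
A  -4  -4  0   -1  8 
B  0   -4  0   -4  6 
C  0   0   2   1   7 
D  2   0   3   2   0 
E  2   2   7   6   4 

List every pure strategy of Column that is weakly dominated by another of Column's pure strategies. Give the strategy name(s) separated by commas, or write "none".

C1: dominated, since C3 does at least as well everywhere (A: 0>-4, B: 0=0, C: 2>0, D: 3>2, E: 7>2).
C2: dominated, since C1 does at least as well everywhere (A: -4=-4, B: 0>-4, C: 0=0, D: 2>0, E: 2=2).
Nothing dominates C3: C1 at A (0>-4); C2 at A (0>-4); C4 at A (0>-1); C5 at D (3>0).
C4 is weakly dominated by C3 (A: 0>-1, B: 0>-4, C: 2>1, D: 3>2, E: 7>6).
C5 is not dominated — it holds its own against C1 at A (8>-4); C2 at A (8>-4); C3 at A (8>0); C4 at A (8>-1).

C1, C2, C4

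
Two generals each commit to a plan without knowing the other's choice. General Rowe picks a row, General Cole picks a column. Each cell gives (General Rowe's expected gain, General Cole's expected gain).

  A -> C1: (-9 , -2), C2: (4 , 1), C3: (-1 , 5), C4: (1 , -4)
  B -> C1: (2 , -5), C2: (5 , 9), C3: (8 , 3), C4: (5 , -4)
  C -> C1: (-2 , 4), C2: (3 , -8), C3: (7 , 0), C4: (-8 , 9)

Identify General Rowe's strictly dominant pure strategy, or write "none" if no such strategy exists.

B vs A: C1: 2>-9, C2: 5>4, C3: 8>-1, C4: 5>1.
B vs C: C1: 2>-2, C2: 5>3, C3: 8>7, C4: 5>-8.
B strictly beats every other strategy against every opponent action, so it is strictly dominant.

B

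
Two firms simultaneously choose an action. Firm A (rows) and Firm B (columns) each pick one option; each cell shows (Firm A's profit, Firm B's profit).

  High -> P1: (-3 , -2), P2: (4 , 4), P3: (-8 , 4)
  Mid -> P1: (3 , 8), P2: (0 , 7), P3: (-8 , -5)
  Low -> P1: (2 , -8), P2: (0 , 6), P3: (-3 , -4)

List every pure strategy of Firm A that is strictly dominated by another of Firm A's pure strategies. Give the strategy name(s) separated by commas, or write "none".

none

Nothing dominates High: Mid at P2 (4>0); Low at P2 (4>0).
Nothing dominates Mid: High at P1 (3>-3); Low at P1 (3>2).
Low is not dominated — it holds its own against High at P1 (2>-3); Mid at P2 (0=0).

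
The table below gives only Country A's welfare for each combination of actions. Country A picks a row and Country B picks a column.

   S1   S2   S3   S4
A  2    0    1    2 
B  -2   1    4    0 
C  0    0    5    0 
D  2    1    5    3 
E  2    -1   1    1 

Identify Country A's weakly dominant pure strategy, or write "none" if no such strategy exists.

D

D vs A: S1: 2=2, S2: 1>0, S3: 5>1, S4: 3>2.
D vs B: S1: 2>-2, S2: 1=1, S3: 5>4, S4: 3>0.
D vs C: S1: 2>0, S2: 1>0, S3: 5=5, S4: 3>0.
D vs E: S1: 2=2, S2: 1>-1, S3: 5>1, S4: 3>1.
D is at least as good as every other strategy against every opponent action, so it is weakly dominant.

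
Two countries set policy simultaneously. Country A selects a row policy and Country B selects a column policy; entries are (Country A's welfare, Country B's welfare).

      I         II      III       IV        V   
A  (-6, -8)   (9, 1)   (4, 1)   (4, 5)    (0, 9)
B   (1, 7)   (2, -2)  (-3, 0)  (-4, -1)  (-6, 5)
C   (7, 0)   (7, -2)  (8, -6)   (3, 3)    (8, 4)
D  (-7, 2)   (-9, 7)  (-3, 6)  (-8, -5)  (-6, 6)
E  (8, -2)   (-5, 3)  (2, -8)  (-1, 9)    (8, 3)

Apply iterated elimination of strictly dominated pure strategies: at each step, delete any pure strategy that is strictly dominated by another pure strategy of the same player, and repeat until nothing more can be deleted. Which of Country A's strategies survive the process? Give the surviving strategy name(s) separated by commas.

A, C, E

Country A's strategy B is strictly dominated by C (I: 7>1, II: 7>2, III: 8>-3, IV: 3>-4, V: 8>-6) and is removed.
For Country A, A strictly dominates D on the remaining columns (I: -6>-7, II: 9>-9, III: 4>-3, IV: 4>-8, V: 0>-6); eliminate D.
Column I is eliminated: IV beats it against every remaining row (A: 5>-8, C: 3>0, E: 9>-2).
For Country B, IV strictly dominates II on the remaining rows (A: 5>1, C: 3>-2, E: 9>3); eliminate II.
Country B's strategy III is strictly dominated by IV (A: 5>1, C: 3>-6, E: 9>-8) and is removed.
Among the remaining strategies, none is strictly dominated by another pure strategy of the same player, so the elimination stops.
Surviving strategies — Country A: {A, C, E}; Country B: {IV, V}.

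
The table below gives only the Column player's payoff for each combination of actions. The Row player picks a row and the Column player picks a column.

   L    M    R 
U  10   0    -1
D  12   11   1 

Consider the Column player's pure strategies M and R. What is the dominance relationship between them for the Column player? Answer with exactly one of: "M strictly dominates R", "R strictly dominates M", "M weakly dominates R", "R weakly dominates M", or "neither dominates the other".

M strictly dominates R

Compare M to R across every action of the Row player: U: 0>-1, D: 11>1.
M gives a strictly higher payoff against every action of the Row player, so M strictly dominates R.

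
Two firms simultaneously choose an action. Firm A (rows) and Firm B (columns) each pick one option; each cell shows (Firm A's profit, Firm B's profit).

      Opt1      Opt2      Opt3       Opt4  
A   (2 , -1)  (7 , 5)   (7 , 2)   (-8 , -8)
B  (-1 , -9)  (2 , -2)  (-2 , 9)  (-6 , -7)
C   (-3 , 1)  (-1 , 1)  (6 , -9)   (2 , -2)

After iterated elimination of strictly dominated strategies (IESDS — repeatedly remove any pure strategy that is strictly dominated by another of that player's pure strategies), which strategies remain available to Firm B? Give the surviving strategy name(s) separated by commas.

Column Opt4 is eliminated: Opt2 beats it against every remaining row (A: 5>-8, B: -2>-7, C: 1>-2).
Row B is eliminated: A beats it against every remaining column (Opt1: 2>-1, Opt2: 7>2, Opt3: 7>-2).
For Firm A, A strictly dominates C on the remaining columns (Opt1: 2>-3, Opt2: 7>-1, Opt3: 7>6); eliminate C.
Firm B's strategy Opt1 is strictly dominated by Opt2 (A: 5>-1) and is removed.
Firm B's strategy Opt3 is strictly dominated by Opt2 (A: 5>2) and is removed.
Among the remaining strategies, none is strictly dominated by another pure strategy of the same player, so the elimination stops.
Surviving strategies — Firm A: {A}; Firm B: {Opt2}.

Opt2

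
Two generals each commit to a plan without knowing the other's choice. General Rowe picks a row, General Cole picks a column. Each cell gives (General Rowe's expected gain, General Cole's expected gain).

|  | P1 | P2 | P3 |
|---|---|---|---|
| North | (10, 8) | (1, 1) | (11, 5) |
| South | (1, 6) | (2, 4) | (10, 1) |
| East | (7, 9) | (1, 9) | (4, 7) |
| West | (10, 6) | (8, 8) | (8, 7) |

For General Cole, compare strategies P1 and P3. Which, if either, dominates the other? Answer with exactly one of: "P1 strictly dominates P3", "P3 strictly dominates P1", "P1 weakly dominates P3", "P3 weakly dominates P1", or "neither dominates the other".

Compare P1 to P3 across every action of General Rowe: North: 8>5, South: 6>1, East: 9>7, West: 6<7.
P1 does better at North, South, East but worse at West; neither strategy dominates the other.

neither dominates the other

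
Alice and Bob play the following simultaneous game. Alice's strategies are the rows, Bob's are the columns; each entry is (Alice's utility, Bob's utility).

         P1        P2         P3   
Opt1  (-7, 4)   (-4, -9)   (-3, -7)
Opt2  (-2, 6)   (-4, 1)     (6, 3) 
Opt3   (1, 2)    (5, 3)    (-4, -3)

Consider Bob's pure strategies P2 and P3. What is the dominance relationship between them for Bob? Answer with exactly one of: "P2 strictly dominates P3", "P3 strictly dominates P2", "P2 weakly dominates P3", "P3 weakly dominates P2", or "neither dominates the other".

Compare P2 to P3 across each opponent action: Opt1: -9<-7, Opt2: 1<3, Opt3: 3>-3.
P2 does better at Opt3 but worse at Opt1, Opt2; neither strategy dominates the other.

neither dominates the other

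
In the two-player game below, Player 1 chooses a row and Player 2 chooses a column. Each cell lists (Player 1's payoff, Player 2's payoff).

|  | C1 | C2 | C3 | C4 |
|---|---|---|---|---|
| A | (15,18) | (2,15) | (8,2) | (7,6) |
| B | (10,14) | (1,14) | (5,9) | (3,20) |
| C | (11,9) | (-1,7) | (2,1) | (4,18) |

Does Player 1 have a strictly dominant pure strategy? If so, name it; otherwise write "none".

A vs B: C1: 15>10, C2: 2>1, C3: 8>5, C4: 7>3.
A vs C: C1: 15>11, C2: 2>-1, C3: 8>2, C4: 7>4.
A strictly beats every other strategy against every opponent action, so it is strictly dominant.

A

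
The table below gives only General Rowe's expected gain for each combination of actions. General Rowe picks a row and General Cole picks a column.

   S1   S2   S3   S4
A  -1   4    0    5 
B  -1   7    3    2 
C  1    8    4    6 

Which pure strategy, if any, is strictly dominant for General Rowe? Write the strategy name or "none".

C vs A: S1: 1>-1, S2: 8>4, S3: 4>0, S4: 6>5.
C vs B: S1: 1>-1, S2: 8>7, S3: 4>3, S4: 6>2.
C strictly beats every other strategy against every opponent action, so it is strictly dominant.

C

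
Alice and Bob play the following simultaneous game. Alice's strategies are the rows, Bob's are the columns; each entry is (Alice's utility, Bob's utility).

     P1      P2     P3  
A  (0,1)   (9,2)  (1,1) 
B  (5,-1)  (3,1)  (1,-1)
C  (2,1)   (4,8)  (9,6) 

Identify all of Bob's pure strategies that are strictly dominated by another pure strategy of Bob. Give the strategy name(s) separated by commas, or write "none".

P2 strictly dominates P1 — A: 2>1, B: 1>-1, C: 8>1.
Nothing dominates P2: P1 at A (2>1); P3 at A (2>1).
P3 is strictly dominated by P2 (A: 2>1, B: 1>-1, C: 8>6).

P1, P3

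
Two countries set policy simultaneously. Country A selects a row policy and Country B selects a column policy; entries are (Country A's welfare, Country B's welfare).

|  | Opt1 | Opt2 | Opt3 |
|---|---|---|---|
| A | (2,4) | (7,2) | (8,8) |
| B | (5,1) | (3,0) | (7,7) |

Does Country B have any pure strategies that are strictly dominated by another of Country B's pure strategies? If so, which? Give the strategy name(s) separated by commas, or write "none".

Opt1, Opt2

Opt1 is strictly dominated by Opt3 (A: 8>4, B: 7>1).
Opt2 is strictly dominated by Opt1 (A: 4>2, B: 1>0).
Nothing dominates Opt3: Opt1 at A (8>4); Opt2 at A (8>2).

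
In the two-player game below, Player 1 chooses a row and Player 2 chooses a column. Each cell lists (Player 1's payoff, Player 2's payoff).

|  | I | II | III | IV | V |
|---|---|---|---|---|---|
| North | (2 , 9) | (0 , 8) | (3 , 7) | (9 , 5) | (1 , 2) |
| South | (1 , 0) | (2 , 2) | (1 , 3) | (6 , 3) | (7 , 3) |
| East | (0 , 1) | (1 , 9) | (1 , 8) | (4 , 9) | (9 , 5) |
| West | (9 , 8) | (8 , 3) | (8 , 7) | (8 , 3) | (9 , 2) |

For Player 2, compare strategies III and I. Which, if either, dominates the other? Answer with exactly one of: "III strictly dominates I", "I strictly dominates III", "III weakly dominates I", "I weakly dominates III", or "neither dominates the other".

neither dominates the other

III's payoffs vs I's, by Player 1's action — North: 7<9, South: 3>0, East: 8>1, West: 7<8.
III does better at South, East but worse at North, West; neither strategy dominates the other.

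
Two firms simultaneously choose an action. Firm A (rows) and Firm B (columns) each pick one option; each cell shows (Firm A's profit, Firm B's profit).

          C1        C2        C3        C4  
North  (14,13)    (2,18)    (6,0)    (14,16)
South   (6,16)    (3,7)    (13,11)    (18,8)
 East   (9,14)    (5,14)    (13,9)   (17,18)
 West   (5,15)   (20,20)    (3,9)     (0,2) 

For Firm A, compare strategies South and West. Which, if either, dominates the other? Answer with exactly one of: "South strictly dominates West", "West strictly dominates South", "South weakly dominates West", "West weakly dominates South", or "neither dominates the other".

neither dominates the other

Compare South to West across each opponent action: C1: 6>5, C2: 3<20, C3: 13>3, C4: 18>0.
South does better at C1, C3, C4 but worse at C2; neither strategy dominates the other.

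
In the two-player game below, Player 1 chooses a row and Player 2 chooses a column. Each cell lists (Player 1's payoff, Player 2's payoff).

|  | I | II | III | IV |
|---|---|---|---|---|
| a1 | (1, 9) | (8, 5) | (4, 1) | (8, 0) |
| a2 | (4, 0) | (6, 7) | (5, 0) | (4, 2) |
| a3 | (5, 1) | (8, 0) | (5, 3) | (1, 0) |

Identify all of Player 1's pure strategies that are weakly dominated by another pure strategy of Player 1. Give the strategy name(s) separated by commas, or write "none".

none

Nothing dominates a1: a2 at II (8>6); a3 at IV (8>1).
a2 is not dominated — it holds its own against a1 at I (4>1); a3 at IV (4>1).
Nothing dominates a3: a1 at I (5>1); a2 at I (5>4).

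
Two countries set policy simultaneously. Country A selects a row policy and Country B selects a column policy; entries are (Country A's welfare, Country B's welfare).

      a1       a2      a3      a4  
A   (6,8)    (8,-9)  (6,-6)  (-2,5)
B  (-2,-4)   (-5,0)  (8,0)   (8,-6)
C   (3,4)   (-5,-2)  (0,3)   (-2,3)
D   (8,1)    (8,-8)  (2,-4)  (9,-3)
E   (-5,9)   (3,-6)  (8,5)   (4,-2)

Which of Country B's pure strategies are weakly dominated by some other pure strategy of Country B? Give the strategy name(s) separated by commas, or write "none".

a2, a4

a1 is not dominated — it holds its own against a2 at A (8>-9); a3 at A (8>-6); a4 at A (8>5).
a2: dominated, since a3 does at least as well everywhere (A: -6>-9, B: 0=0, C: 3>-2, D: -4>-8, E: 5>-6).
a3 is not dominated — it holds its own against a1 at B (0>-4); a2 at A (-6>-9); a4 at B (0>-6).
a1 weakly dominates a4 — A: 8>5, B: -4>-6, C: 4>3, D: 1>-3, E: 9>-2.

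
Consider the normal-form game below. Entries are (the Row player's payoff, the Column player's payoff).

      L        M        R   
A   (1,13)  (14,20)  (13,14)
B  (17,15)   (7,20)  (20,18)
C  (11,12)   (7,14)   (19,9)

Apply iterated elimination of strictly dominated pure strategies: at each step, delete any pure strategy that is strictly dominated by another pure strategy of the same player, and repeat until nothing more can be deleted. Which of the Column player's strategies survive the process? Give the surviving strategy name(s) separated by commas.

M

For the Column player, M strictly dominates L on the remaining rows (A: 20>13, B: 20>15, C: 14>12); eliminate L.
Column R is eliminated: M beats it against every remaining row (A: 20>14, B: 20>18, C: 14>9).
Row B is eliminated: A beats it against every remaining column (M: 14>7).
Row C is eliminated: A beats it against every remaining column (M: 14>7).
Among the remaining strategies, none is strictly dominated by another pure strategy of the same player, so the elimination stops.
Surviving strategies — the Row player: {A}; the Column player: {M}.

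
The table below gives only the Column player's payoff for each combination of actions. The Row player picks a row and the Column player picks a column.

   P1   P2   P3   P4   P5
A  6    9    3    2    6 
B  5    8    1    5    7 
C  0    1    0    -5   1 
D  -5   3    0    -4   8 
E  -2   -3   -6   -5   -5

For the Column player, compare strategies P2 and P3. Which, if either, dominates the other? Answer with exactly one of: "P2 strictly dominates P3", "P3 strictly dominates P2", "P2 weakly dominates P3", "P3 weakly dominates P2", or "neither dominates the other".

Compare P2 to P3 across every action of the Row player: A: 9>3, B: 8>1, C: 1>0, D: 3>0, E: -3>-6.
P2 gives a strictly higher payoff against every action of the Row player, so P2 strictly dominates P3.

P2 strictly dominates P3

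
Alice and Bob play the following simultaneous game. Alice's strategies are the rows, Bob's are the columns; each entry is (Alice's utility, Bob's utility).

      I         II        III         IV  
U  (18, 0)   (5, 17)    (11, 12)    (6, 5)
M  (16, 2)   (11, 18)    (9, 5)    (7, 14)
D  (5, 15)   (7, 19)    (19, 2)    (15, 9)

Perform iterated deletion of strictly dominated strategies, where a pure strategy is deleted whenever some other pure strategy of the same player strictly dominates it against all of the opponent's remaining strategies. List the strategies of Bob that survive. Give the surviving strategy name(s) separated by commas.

II

For Bob, II strictly dominates I on the remaining rows (U: 17>0, M: 18>2, D: 19>15); eliminate I.
Row U is eliminated: D beats it against every remaining column (II: 7>5, III: 19>11, IV: 15>6).
Column III is eliminated: II beats it against every remaining row (M: 18>5, D: 19>2).
Column IV is eliminated: II beats it against every remaining row (M: 18>14, D: 19>9).
For Alice, M strictly dominates D on the remaining columns (II: 11>7); eliminate D.
Among the remaining strategies, none is strictly dominated by another pure strategy of the same player, so the elimination stops.
Surviving strategies — Alice: {M}; Bob: {II}.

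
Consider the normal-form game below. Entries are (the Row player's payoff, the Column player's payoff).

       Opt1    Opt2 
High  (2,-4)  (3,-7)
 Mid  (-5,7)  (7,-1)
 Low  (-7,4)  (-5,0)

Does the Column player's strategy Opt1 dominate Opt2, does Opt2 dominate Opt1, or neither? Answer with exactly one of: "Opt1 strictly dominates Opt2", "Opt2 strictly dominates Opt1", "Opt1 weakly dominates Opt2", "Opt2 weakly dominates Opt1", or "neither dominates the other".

Opt1 strictly dominates Opt2

Compare Opt1 to Opt2 across every action of the Row player: High: -4>-7, Mid: 7>-1, Low: 4>0.
Every comparison favours Opt1, so Opt1 strictly dominates Opt2.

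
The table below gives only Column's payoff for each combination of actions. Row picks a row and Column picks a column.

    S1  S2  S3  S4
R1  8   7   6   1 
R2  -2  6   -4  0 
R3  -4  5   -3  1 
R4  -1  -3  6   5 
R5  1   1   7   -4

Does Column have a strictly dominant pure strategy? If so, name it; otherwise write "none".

S1 fails to dominate S2 at R2 (-2<6).
S2 fails to dominate S1 at R1 (7<8).
S3 fails to dominate S1 at R1 (6<8).
S4 fails to dominate S1 at R1 (1<8).
No single strategy dominates all the others.

none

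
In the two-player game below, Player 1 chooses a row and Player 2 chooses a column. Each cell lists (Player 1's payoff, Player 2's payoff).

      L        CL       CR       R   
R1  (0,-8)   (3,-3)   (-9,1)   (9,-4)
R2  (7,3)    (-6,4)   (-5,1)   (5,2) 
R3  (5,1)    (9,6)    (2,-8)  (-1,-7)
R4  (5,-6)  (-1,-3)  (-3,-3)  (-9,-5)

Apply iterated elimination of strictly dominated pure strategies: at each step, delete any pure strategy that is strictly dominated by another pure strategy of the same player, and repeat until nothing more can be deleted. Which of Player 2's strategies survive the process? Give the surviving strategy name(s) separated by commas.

CL

Column L is eliminated: CL beats it against every remaining row (R1: -3>-8, R2: 4>3, R3: 6>1, R4: -3>-6).
For Player 1, R3 strictly dominates R4 on the remaining columns (CL: 9>-1, CR: 2>-3, R: -1>-9); eliminate R4.
Column R is eliminated: CL beats it against every remaining row (R1: -3>-4, R2: 4>2, R3: 6>-7).
Player 1's strategy R1 is strictly dominated by R3 (CL: 9>3, CR: 2>-9) and is removed.
For Player 1, R3 strictly dominates R2 on the remaining columns (CL: 9>-6, CR: 2>-5); eliminate R2.
For Player 2, CL strictly dominates CR on the remaining rows (R3: 6>-8); eliminate CR.
Among the remaining strategies, none is strictly dominated by another pure strategy of the same player, so the elimination stops.
Surviving strategies — Player 1: {R3}; Player 2: {CL}.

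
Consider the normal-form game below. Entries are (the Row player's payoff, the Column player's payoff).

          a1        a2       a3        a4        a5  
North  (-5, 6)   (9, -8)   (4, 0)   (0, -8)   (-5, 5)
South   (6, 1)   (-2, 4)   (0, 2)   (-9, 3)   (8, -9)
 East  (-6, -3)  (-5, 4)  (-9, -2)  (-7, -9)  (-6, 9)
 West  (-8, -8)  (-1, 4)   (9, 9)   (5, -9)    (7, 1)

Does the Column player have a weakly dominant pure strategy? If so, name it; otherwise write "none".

none

a1 fails to dominate a2 at South (1<4).
a2 fails to dominate a1 at North (-8<6).
a3 fails to dominate a1 at North (0<6).
a4 fails to dominate a1 at North (-8<6).
a5 fails to dominate a1 at North (5<6).
No single strategy dominates all the others.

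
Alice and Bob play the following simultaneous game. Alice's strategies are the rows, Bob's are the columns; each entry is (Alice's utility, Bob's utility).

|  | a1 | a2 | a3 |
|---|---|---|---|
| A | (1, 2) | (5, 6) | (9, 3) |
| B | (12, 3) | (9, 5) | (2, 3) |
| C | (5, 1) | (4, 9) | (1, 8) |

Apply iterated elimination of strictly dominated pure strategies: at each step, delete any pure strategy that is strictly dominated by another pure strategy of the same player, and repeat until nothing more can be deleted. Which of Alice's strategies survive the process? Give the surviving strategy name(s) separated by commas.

B

Row C is eliminated: B beats it against every remaining column (a1: 12>5, a2: 9>4, a3: 2>1).
Column a1 is eliminated: a2 beats it against every remaining row (A: 6>2, B: 5>3).
For Bob, a2 strictly dominates a3 on the remaining rows (A: 6>3, B: 5>3); eliminate a3.
Row A is eliminated: B beats it against every remaining column (a2: 9>5).
Among the remaining strategies, none is strictly dominated by another pure strategy of the same player, so the elimination stops.
Surviving strategies — Alice: {B}; Bob: {a2}.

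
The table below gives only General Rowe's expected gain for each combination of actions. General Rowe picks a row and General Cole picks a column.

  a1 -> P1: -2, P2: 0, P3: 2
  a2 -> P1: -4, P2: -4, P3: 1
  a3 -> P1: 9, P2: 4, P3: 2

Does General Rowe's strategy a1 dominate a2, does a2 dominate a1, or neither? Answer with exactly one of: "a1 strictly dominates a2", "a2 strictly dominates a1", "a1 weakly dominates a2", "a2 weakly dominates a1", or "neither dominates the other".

a1's payoffs vs a2's, by General Cole's action — P1: -2>-4, P2: 0>-4, P3: 2>1.
Every comparison favours a1, so a1 strictly dominates a2.

a1 strictly dominates a2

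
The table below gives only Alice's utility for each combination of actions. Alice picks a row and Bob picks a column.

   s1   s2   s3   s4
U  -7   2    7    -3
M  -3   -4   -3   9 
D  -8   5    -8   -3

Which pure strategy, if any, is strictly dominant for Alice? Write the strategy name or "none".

U fails to dominate M at s1 (-7<-3).
M fails to dominate U at s2 (-4<2).
D fails to dominate U at s1 (-8<-7).
No single strategy dominates all the others.

none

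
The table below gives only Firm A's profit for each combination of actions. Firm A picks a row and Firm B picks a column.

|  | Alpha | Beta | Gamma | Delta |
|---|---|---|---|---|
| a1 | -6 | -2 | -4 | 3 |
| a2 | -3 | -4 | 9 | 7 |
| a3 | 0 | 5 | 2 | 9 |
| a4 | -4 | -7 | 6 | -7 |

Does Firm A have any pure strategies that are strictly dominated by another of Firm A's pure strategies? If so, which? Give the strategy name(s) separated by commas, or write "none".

a1 is strictly dominated by a3 (Alpha: 0>-6, Beta: 5>-2, Gamma: 2>-4, Delta: 9>3).
a2 is not dominated — it holds its own against a1 at Alpha (-3>-6); a3 at Gamma (9>2); a4 at Alpha (-3>-4).
Nothing dominates a3: a1 at Alpha (0>-6); a2 at Alpha (0>-3); a4 at Alpha (0>-4).
a4 is strictly dominated by a2 (Alpha: -3>-4, Beta: -4>-7, Gamma: 9>6, Delta: 7>-7).

a1, a4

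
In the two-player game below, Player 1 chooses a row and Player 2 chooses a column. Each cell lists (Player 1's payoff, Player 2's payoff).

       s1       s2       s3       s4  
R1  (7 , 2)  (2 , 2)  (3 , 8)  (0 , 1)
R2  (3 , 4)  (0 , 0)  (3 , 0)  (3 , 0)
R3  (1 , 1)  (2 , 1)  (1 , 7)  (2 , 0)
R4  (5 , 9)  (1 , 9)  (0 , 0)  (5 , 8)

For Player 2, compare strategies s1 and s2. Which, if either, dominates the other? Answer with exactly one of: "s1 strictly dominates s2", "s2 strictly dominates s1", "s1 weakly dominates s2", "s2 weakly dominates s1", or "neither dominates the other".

s1's payoffs vs s2's, by Player 1's action — R1: 2=2, R2: 4>0, R3: 1=1, R4: 9=9.
s1 is at least as good everywhere and strictly better somewhere (tied only at R1, R3, R4), so s1 weakly but not strictly dominates s2.

s1 weakly dominates s2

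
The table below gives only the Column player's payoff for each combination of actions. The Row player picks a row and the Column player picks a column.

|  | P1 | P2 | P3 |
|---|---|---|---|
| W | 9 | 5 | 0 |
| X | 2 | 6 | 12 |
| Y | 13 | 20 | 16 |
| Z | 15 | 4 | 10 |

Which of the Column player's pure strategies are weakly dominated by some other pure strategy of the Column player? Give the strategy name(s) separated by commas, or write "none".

none

P1: no other strategy beats it everywhere (P2 at W (9>5); P3 at W (9>0)).
Nothing dominates P2: P1 at X (6>2); P3 at W (5>0).
Nothing dominates P3: P1 at X (12>2); P2 at X (12>6).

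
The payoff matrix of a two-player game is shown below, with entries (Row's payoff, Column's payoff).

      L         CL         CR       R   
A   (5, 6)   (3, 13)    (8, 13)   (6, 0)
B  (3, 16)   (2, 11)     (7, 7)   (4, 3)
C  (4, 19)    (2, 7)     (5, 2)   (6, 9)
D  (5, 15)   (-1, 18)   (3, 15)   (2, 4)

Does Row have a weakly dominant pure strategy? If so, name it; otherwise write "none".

A vs B: L: 5>3, CL: 3>2, CR: 8>7, R: 6>4.
A vs C: L: 5>4, CL: 3>2, CR: 8>5, R: 6=6.
A vs D: L: 5=5, CL: 3>-1, CR: 8>3, R: 6>2.
A is at least as good as every other strategy against every opponent action, so it is weakly dominant.

A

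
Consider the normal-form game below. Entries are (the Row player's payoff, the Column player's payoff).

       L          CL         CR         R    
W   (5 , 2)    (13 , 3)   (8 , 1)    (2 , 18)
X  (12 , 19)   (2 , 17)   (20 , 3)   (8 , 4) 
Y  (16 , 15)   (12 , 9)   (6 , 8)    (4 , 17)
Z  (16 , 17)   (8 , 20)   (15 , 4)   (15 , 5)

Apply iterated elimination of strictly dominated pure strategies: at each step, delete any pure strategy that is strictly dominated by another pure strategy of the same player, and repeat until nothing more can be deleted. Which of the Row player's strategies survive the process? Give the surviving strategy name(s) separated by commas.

The Column player's strategy CR is strictly dominated by L (W: 2>1, X: 19>3, Y: 15>8, Z: 17>4) and is removed.
The Row player's strategy X is strictly dominated by Z (L: 16>12, CL: 8>2, R: 15>8) and is removed.
Among the remaining strategies, none is strictly dominated by another pure strategy of the same player, so the elimination stops.
Surviving strategies — the Row player: {W, Y, Z}; the Column player: {L, CL, R}.

W, Y, Z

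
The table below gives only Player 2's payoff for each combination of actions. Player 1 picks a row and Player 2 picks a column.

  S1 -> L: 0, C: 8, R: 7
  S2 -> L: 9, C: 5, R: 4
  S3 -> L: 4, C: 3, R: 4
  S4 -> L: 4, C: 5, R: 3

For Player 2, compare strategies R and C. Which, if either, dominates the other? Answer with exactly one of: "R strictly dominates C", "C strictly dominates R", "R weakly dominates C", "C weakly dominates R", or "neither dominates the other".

neither dominates the other

Compare R to C across each opponent action: S1: 7<8, S2: 4<5, S3: 4>3, S4: 3<5.
R does better at S3 but worse at S1, S2, S4; neither strategy dominates the other.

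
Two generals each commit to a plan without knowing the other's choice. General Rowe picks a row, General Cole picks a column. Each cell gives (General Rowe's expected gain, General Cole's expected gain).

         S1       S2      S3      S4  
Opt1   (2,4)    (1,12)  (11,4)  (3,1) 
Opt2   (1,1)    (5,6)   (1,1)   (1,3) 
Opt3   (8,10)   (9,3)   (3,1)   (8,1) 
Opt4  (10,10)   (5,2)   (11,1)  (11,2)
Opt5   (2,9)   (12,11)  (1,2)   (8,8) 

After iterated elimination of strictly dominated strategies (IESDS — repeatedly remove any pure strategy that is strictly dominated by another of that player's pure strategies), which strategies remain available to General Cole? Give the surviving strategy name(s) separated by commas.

General Rowe's strategy Opt2 is strictly dominated by Opt3 (S1: 8>1, S2: 9>5, S3: 3>1, S4: 8>1) and is removed.
General Cole's strategy S3 is strictly dominated by S2 (Opt1: 12>4, Opt3: 3>1, Opt4: 2>1, Opt5: 11>2) and is removed.
Row Opt1 is eliminated: Opt3 beats it against every remaining column (S1: 8>2, S2: 9>1, S4: 8>3).
Column S4 is eliminated: S1 beats it against every remaining row (Opt3: 10>1, Opt4: 10>2, Opt5: 9>8).
Among the remaining strategies, none is strictly dominated by another pure strategy of the same player, so the elimination stops.
Surviving strategies — General Rowe: {Opt3, Opt4, Opt5}; General Cole: {S1, S2}.

S1, S2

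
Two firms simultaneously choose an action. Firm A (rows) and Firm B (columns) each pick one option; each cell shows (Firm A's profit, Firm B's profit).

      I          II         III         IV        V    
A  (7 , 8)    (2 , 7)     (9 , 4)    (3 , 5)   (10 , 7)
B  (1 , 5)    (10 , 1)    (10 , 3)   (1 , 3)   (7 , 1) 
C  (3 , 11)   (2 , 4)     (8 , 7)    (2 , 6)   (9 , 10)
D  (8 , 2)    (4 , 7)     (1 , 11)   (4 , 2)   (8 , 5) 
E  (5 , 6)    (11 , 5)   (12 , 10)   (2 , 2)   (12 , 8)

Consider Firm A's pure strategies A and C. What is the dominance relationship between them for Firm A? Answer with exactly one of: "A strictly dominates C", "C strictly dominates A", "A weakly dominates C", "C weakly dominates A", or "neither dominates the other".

Compare A to C across each choice by Firm B: I: 7>3, II: 2=2, III: 9>8, IV: 3>2, V: 10>9.
A is at least as good everywhere and strictly better somewhere (tied only at II), so A weakly but not strictly dominates C.

A weakly dominates C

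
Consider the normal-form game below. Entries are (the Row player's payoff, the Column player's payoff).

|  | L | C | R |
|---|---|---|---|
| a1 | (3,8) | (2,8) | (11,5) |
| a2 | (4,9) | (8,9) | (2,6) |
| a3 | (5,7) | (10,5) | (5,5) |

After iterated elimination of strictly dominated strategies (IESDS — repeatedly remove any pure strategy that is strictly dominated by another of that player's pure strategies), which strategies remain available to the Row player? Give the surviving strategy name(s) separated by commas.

The Row player's strategy a2 is strictly dominated by a3 (L: 5>4, C: 10>8, R: 5>2) and is removed.
The Column player's strategy R is strictly dominated by L (a1: 8>5, a3: 7>5) and is removed.
Row a1 is eliminated: a3 beats it against every remaining column (L: 5>3, C: 10>2).
The Column player's strategy C is strictly dominated by L (a3: 7>5) and is removed.
Among the remaining strategies, none is strictly dominated by another pure strategy of the same player, so the elimination stops.
Surviving strategies — the Row player: {a3}; the Column player: {L}.

a3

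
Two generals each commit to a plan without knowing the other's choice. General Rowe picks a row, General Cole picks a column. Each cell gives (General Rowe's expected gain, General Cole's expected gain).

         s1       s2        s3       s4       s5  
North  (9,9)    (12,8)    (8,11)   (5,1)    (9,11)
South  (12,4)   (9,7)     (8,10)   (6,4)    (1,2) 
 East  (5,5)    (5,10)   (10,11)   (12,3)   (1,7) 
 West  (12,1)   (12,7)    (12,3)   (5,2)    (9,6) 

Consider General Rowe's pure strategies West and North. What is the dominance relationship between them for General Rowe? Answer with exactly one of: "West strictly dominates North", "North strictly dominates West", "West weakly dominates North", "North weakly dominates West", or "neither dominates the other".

Compare West to North across each choice by General Cole: s1: 12>9, s2: 12=12, s3: 12>8, s4: 5=5, s5: 9=9.
West is at least as good everywhere and strictly better somewhere (tied only at s2, s4, s5), so West weakly but not strictly dominates North.

West weakly dominates North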